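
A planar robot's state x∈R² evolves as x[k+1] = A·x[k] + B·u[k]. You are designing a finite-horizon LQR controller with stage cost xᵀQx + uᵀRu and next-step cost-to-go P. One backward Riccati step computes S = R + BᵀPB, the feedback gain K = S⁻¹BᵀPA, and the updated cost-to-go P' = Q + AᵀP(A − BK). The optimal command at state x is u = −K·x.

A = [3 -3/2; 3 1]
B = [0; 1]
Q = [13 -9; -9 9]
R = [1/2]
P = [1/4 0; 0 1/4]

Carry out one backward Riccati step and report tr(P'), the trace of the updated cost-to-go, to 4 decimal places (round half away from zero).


BᵀP = [0.0000 0.2500]
S = R + BᵀPB = [1/2] + [0.2500] = [0.7500]
BᵀPA = [0.7500 0.2500]
K = S⁻¹·BᵀPA = [1.0000 0.3333]
A−BK = [3.0000 -1.5000; 2.0000 0.6667]
AᵀP(A−BK) = [3.7500 -0.6250; -0.6250 0.7292]
P' = Q + AᵀP(A−BK) = [16.7500 -9.6250; -9.6250 9.7292]
tr(P') = 26.4792

26.4792


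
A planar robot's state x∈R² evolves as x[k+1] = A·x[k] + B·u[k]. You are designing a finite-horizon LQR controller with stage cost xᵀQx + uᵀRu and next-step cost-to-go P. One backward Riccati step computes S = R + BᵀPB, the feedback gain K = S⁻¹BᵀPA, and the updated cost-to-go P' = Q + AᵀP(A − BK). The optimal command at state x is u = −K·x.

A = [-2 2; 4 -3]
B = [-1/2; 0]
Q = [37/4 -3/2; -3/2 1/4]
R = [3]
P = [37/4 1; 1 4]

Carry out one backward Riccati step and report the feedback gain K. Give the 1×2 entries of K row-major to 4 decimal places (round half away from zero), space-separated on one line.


BᵀP = [-4.6250 -0.5000]
S = R + BᵀPB = [3] + [2.3125] = [5.3125]
BᵀPA = [7.2500 -7.7500]
K = S⁻¹·BᵀPA = [1.3647 -1.4588]
A−BK = [-1.3176 1.2706; 4.0000 -3.0000]
AᵀP(A−BK) = [75.1059 -60.4235; -60.4235 49.6941]
P' = Q + AᵀP(A−BK) = [84.3559 -61.9235; -61.9235 49.9441]
tr(P') = 134.3000

1.3647 -1.4588


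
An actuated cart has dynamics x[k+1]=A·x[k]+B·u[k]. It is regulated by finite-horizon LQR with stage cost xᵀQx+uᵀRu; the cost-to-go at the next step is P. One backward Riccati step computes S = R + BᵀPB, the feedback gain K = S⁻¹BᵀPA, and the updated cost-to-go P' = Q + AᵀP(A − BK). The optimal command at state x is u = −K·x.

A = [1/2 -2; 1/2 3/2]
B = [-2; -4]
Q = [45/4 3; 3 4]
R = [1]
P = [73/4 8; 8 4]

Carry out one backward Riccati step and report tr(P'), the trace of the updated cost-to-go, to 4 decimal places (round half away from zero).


BᵀP = [-68.5000 -32.0000]
S = R + BᵀPB = [1] + [265.0000] = [266.0000]
BᵀPA = [-50.2500 89.0000]
K = S⁻¹·BᵀPA = [-0.1889 0.3346]
A−BK = [0.1222 -1.3308; -0.2556 2.8383]
AᵀP(A−BK) = [0.0698 -0.4370; -0.4370 4.2218]
P' = Q + AᵀP(A−BK) = [11.3198 2.5630; 2.5630 8.2218]
tr(P') = 19.5416

19.5416


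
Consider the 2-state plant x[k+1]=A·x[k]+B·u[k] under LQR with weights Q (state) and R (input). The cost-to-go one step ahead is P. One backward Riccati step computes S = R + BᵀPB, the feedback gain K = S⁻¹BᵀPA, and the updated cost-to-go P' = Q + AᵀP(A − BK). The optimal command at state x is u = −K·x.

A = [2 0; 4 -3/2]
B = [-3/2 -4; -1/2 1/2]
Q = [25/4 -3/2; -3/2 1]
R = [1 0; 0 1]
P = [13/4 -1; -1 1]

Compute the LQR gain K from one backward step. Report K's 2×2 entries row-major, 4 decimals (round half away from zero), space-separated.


BᵀP = [-4.3750 1.0000; -13.5000 4.5000]
S = R + BᵀPB = [1 0; 0 1] + [6.0625 18.0000; 18.0000 56.2500] = [7.0625 18.0000; 18.0000 57.2500]
BᵀPA = [-4.7500 -1.5000; -9.0000 -6.7500]
K = S⁻¹·BᵀPA = [-1.3686 0.4435; 0.2731 -0.2573]
A−BK = [1.0395 -0.3641; 3.1791 -1.1496]
AᵀP(A−BK) = [8.9570 -3.2095; -3.2095 1.1782]
P' = Q + AᵀP(A−BK) = [15.2070 -4.7095; -4.7095 2.1782]
tr(P') = 17.3852

-1.3686 0.4435 0.2731 -0.2573


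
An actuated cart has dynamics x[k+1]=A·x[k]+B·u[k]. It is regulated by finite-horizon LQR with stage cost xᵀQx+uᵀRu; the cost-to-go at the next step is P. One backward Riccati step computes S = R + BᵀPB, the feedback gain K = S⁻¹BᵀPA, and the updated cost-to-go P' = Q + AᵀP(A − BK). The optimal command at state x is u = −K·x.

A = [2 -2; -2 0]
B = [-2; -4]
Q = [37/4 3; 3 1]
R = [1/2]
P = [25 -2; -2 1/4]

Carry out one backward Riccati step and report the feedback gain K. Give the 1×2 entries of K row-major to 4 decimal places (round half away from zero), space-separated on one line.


BᵀP = [-42.0000 3.0000]
S = R + BᵀPB = [1/2] + [72.0000] = [72.5000]
BᵀPA = [-90.0000 84.0000]
K = S⁻¹·BᵀPA = [-1.2414 1.1586]
A−BK = [-0.4828 0.3172; -6.9655 4.6345]
AᵀP(A−BK) = [5.2759 -3.7241; -3.7241 2.6759]
P' = Q + AᵀP(A−BK) = [14.5259 -0.7241; -0.7241 3.6759]
tr(P') = 18.2017

-1.2414 1.1586


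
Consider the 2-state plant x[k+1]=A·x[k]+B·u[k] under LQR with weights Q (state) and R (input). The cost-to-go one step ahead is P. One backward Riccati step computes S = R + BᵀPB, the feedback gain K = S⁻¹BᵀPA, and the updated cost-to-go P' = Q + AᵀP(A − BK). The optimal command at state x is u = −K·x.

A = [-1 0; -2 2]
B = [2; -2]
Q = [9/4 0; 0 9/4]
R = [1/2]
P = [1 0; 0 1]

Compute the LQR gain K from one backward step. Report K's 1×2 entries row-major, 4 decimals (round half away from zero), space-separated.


BᵀP = [2.0000 -2.0000]
S = R + BᵀPB = [1/2] + [8.0000] = [8.5000]
BᵀPA = [2.0000 -4.0000]
K = S⁻¹·BᵀPA = [0.2353 -0.4706]
A−BK = [-1.4706 0.9412; -1.5294 1.0588]
AᵀP(A−BK) = [4.5294 -3.0588; -3.0588 2.1176]
P' = Q + AᵀP(A−BK) = [6.7794 -3.0588; -3.0588 4.3676]
tr(P') = 11.1471

0.2353 -0.4706


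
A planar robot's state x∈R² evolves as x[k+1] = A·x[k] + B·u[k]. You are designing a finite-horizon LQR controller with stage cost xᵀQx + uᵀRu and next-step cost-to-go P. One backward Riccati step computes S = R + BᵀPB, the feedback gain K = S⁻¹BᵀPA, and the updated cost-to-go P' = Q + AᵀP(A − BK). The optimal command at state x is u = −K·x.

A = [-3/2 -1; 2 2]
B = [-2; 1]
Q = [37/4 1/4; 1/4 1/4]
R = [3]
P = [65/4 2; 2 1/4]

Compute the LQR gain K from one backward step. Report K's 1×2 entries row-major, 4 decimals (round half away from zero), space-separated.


BᵀP = [-30.5000 -3.7500]
S = R + BᵀPB = [3] + [57.2500] = [60.2500]
BᵀPA = [38.2500 23.0000]
K = S⁻¹·BᵀPA = [0.6349 0.3817]
A−BK = [-0.2303 -0.2365; 1.3651 1.6183]
AᵀP(A−BK) = [1.2793 0.7733; 0.7733 0.4699]
P' = Q + AᵀP(A−BK) = [10.5293 1.0233; 1.0233 0.7199]
tr(P') = 11.2492

0.6349 0.3817


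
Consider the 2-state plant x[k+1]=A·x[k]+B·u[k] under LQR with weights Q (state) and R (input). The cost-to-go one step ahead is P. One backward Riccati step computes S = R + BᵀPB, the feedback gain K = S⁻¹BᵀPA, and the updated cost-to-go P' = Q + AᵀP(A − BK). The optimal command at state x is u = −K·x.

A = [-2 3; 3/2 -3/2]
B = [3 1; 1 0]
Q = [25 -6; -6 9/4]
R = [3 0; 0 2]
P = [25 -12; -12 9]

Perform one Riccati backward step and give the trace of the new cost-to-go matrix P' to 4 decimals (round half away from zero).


69.0679

BᵀP = [63.0000 -27.0000; 25.0000 -12.0000]
S = R + BᵀPB = [3 0; 0 2] + [162.0000 63.0000; 63.0000 25.0000] = [165.0000 63.0000; 63.0000 27.0000]
BᵀPA = [-166.5000 229.5000; -68.0000 93.0000]
K = S⁻¹·BᵀPA = [-0.4352 0.6944; -1.5031 1.8241]
A−BK = [0.8086 -0.9074; 1.9352 -2.1944]
AᵀP(A−BK) = [17.5818 -20.5880; -20.5880 24.2361]
P' = Q + AᵀP(A−BK) = [42.5818 -26.5880; -26.5880 26.4861]
tr(P') = 69.0679


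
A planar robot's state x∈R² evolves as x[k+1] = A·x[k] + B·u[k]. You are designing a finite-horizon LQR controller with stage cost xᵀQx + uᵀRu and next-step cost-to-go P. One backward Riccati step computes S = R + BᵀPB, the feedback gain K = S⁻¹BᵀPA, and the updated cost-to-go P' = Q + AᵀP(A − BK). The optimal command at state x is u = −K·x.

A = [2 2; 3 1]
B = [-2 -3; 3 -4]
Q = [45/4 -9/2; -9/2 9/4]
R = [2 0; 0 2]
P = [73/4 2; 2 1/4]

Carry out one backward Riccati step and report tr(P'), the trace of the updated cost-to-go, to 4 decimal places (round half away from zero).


BᵀP = [-30.5000 -3.2500; -62.7500 -7.0000]
S = R + BᵀPB = [2 0; 0 2] + [51.2500 104.5000; 104.5000 216.2500] = [53.2500 104.5000; 104.5000 218.2500]
BᵀPA = [-70.7500 -64.2500; -146.5000 -132.5000]
K = S⁻¹·BᵀPA = [-0.1881 -0.2513; -0.5812 -0.4868]
A−BK = [-0.1197 0.0371; 1.2394 -0.1931]
AᵀP(A−BK) = [0.7984 0.6576; 0.6576 0.6060]
P' = Q + AᵀP(A−BK) = [12.0484 -3.8424; -3.8424 2.8560]
tr(P') = 14.9044

14.9044


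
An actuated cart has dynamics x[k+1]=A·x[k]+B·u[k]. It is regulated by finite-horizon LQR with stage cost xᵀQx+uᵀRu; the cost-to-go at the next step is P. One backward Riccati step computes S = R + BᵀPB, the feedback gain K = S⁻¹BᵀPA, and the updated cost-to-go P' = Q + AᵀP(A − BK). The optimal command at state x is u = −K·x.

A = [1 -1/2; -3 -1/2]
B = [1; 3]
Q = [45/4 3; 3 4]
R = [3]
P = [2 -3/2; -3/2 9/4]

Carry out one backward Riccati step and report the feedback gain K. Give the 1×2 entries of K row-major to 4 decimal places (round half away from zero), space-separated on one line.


-1.1231 -0.0846

BᵀP = [-2.5000 5.2500]
S = R + BᵀPB = [3] + [13.2500] = [16.2500]
BᵀPA = [-18.2500 -1.3750]
K = S⁻¹·BᵀPA = [-1.1231 -0.0846]
A−BK = [2.1231 -0.4154; 0.3692 -0.2462]
AᵀP(A−BK) = [10.7538 -0.6692; -0.6692 0.1962]
P' = Q + AᵀP(A−BK) = [22.0038 2.3308; 2.3308 4.1962]
tr(P') = 26.2000


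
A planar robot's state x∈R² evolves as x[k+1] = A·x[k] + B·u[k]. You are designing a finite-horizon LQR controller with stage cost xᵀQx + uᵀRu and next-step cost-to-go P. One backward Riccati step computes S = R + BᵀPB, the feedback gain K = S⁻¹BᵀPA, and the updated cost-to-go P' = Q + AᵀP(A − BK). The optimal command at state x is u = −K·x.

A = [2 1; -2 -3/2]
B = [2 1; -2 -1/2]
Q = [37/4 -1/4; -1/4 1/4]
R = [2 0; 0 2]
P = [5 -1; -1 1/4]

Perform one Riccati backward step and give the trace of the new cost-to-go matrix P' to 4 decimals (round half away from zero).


11.5403

BᵀP = [12.0000 -2.5000; 5.5000 -1.1250]
S = R + BᵀPB = [2 0; 0 2] + [29.0000 13.2500; 13.2500 6.0625] = [31.0000 13.2500; 13.2500 8.0625]
BᵀPA = [29.0000 15.7500; 13.2500 7.1875]
K = S⁻¹·BᵀPA = [0.7832 0.4269; 0.3563 0.1899]
A−BK = [0.0773 -0.0437; -0.2555 -0.5513]
AᵀP(A−BK) = [1.5664 0.8538; 0.8538 0.4739]
P' = Q + AᵀP(A−BK) = [10.8164 0.6038; 0.6038 0.7239]
tr(P') = 11.5403


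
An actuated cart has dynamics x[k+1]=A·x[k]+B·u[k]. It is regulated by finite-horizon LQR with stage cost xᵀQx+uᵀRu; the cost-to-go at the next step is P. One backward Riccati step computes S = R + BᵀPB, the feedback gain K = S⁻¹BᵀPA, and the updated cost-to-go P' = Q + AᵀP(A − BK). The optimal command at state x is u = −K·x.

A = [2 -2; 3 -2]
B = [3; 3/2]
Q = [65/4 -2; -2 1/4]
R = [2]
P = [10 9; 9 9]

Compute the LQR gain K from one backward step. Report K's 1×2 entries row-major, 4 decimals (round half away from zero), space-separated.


BᵀP = [43.5000 40.5000]
S = R + BᵀPB = [2] + [191.2500] = [193.2500]
BᵀPA = [208.5000 -168.0000]
K = S⁻¹·BᵀPA = [1.0789 -0.8693]
A−BK = [-1.2367 0.6080; 1.3816 -0.6960]
AᵀP(A−BK) = [4.0466 -2.7426; -2.7426 1.9508]
P' = Q + AᵀP(A−BK) = [20.2966 -4.7426; -4.7426 2.2008]
tr(P') = 22.4974

1.0789 -0.8693


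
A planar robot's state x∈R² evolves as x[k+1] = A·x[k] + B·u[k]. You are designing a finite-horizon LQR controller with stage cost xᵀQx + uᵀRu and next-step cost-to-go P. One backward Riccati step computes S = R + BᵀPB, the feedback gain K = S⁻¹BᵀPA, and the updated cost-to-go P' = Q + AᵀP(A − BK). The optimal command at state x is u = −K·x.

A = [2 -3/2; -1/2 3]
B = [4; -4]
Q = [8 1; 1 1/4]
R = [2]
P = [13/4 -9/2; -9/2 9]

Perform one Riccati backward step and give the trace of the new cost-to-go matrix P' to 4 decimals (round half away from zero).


11.0398

BᵀP = [31.0000 -54.0000]
S = R + BᵀPB = [2] + [340.0000] = [342.0000]
BᵀPA = [89.0000 -208.5000]
K = S⁻¹·BᵀPA = [0.2602 -0.6096]
A−BK = [0.9591 0.9386; 0.5409 0.5614]
AᵀP(A−BK) = [1.0892 0.6338; 0.6338 1.7007]
P' = Q + AᵀP(A−BK) = [9.0892 1.6338; 1.6338 1.9507]
tr(P') = 11.0398


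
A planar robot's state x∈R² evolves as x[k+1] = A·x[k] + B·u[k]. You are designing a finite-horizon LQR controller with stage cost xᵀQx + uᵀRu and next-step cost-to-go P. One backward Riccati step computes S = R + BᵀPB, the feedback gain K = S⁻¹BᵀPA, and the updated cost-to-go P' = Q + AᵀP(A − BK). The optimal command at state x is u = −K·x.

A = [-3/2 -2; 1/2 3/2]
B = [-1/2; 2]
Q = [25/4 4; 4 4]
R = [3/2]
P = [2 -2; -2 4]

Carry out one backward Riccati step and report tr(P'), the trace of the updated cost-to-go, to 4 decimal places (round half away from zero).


16.1023

BᵀP = [-5.0000 9.0000]
S = R + BᵀPB = [3/2] + [20.5000] = [22.0000]
BᵀPA = [12.0000 23.5000]
K = S⁻¹·BᵀPA = [0.5455 1.0682]
A−BK = [-1.2273 -1.4659; -0.5909 -0.6364]
AᵀP(A−BK) = [1.9545 2.6818; 2.6818 3.8977]
P' = Q + AᵀP(A−BK) = [8.2045 6.6818; 6.6818 7.8977]
tr(P') = 16.1023


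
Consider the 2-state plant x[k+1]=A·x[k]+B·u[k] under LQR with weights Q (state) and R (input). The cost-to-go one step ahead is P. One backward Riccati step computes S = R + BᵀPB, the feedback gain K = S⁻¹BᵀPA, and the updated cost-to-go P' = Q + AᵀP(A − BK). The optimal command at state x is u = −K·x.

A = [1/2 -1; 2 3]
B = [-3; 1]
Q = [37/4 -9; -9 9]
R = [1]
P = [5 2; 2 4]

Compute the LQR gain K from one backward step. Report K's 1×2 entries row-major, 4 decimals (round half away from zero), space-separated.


BᵀP = [-13.0000 -2.0000]
S = R + BᵀPB = [1] + [37.0000] = [38.0000]
BᵀPA = [-10.5000 7.0000]
K = S⁻¹·BᵀPA = [-0.2763 0.1842]
A−BK = [-0.3289 -0.4474; 2.2763 2.8158]
AᵀP(A−BK) = [18.3487 22.4342; 22.4342 27.7105]
P' = Q + AᵀP(A−BK) = [27.5987 13.4342; 13.4342 36.7105]
tr(P') = 64.3092

-0.2763 0.1842


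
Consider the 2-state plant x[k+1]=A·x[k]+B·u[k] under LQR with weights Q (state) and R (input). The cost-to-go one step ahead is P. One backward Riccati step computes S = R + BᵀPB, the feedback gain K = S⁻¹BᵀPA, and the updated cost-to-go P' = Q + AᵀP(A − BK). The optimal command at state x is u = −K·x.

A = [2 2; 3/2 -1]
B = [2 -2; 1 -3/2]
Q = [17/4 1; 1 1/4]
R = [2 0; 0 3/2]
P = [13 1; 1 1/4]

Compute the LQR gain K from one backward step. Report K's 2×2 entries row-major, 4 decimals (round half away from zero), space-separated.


BᵀP = [27.0000 2.2500; -27.5000 -2.3750]
S = R + BᵀPB = [2 0; 0 3/2] + [56.2500 -57.3750; -57.3750 58.5625] = [58.2500 -57.3750; -57.3750 60.0625]
BᵀPA = [57.3750 51.7500; -58.5625 -52.6250]
K = S⁻¹·BᵀPA = [0.4163 0.4299; -0.5774 -0.4655]
A−BK = [0.0127 0.2092; 0.2177 -2.1282]
AᵀP(A−BK) = [0.8661 0.6983; 0.6983 1.5054]
P' = Q + AᵀP(A−BK) = [5.1161 1.6983; 1.6983 1.7554]
tr(P') = 6.8715

0.4163 0.4299 -0.5774 -0.4655


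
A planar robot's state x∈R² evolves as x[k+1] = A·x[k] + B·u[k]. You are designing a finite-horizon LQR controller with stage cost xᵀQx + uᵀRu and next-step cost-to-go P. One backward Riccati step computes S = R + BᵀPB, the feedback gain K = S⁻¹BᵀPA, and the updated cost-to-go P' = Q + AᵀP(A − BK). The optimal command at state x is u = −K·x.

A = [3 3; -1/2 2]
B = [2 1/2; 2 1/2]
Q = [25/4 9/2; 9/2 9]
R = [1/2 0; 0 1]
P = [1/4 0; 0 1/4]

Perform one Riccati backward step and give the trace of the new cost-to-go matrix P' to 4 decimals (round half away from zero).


17.6684

BᵀP = [0.5000 0.5000; 0.1250 0.1250]
S = R + BᵀPB = [1/2 0; 0 1] + [2.0000 0.5000; 0.5000 0.1250] = [2.5000 0.5000; 0.5000 1.1250]
BᵀPA = [1.2500 2.5000; 0.3125 0.6250]
K = S⁻¹·BᵀPA = [0.4878 0.9756; 0.0610 0.1220]
A−BK = [1.9939 0.9878; -1.5061 -0.0122]
AᵀP(A−BK) = [1.6837 0.7424; 0.7424 0.7348]
P' = Q + AᵀP(A−BK) = [7.9337 5.2424; 5.2424 9.7348]
tr(P') = 17.6684


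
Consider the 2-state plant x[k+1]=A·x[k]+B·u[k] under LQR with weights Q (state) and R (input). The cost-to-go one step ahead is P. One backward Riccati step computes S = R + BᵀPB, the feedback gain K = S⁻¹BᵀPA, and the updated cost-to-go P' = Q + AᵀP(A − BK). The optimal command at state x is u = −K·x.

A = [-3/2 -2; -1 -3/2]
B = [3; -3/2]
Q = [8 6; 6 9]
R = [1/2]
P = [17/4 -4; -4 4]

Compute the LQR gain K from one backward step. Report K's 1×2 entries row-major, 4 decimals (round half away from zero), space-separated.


-0.1209 -0.1254

BᵀP = [18.7500 -18.0000]
S = R + BᵀPB = [1/2] + [83.2500] = [83.7500]
BᵀPA = [-10.1250 -10.5000]
K = S⁻¹·BᵀPA = [-0.1209 -0.1254]
A−BK = [-1.1373 -1.6239; -1.1813 -1.6881]
AᵀP(A−BK) = [0.3384 0.4806; 0.4806 0.6836]
P' = Q + AᵀP(A−BK) = [8.3384 6.4806; 6.4806 9.6836]
tr(P') = 18.0220


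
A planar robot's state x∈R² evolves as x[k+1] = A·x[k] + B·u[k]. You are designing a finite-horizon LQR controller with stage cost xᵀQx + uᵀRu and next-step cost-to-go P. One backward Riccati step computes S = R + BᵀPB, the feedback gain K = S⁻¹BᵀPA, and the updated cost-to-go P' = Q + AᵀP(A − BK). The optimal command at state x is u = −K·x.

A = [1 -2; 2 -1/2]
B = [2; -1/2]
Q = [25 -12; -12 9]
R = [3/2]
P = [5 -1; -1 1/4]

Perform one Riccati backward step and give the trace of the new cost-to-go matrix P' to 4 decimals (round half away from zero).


BᵀP = [10.5000 -2.1250]
S = R + BᵀPB = [3/2] + [22.0625] = [23.5625]
BᵀPA = [6.2500 -19.9375]
K = S⁻¹·BᵀPA = [0.2653 -0.8462]
A−BK = [0.4695 -0.3077; 2.1326 -0.9231]
AᵀP(A−BK) = [0.3422 -0.4615; -0.4615 1.1923]
P' = Q + AᵀP(A−BK) = [25.3422 -12.4615; -12.4615 10.1923]
tr(P') = 35.5345

35.5345


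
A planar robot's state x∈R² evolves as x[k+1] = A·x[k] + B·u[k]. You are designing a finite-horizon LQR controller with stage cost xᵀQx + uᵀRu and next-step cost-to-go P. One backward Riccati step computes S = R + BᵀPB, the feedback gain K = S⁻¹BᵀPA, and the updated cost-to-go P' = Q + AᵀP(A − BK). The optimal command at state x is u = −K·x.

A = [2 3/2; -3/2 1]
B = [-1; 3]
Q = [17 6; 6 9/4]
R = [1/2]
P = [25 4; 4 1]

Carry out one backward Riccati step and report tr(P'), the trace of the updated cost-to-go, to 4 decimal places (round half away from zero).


69.5595

BᵀP = [-13.0000 -1.0000]
S = R + BᵀPB = [1/2] + [10.0000] = [10.5000]
BᵀPA = [-24.5000 -20.5000]
K = S⁻¹·BᵀPA = [-2.3333 -1.9524]
A−BK = [-0.3333 -0.4524; 5.5000 6.8571]
AᵀP(A−BK) = [21.0833 24.6667; 24.6667 29.2262]
P' = Q + AᵀP(A−BK) = [38.0833 30.6667; 30.6667 31.4762]
tr(P') = 69.5595


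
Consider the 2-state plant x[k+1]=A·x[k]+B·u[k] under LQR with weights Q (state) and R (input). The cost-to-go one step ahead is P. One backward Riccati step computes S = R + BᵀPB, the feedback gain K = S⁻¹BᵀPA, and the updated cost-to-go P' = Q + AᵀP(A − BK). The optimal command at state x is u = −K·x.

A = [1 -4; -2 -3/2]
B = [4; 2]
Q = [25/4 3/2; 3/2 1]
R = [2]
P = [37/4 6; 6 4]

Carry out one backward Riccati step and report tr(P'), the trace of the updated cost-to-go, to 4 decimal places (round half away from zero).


9.4046

BᵀP = [49.0000 32.0000]
S = R + BᵀPB = [2] + [260.0000] = [262.0000]
BᵀPA = [-15.0000 -244.0000]
K = S⁻¹·BᵀPA = [-0.0573 -0.9313]
A−BK = [1.2290 -0.2748; -1.8855 0.3626]
AᵀP(A−BK) = [0.3912 0.0305; 0.0305 1.7634]
P' = Q + AᵀP(A−BK) = [6.6412 1.5305; 1.5305 2.7634]
tr(P') = 9.4046


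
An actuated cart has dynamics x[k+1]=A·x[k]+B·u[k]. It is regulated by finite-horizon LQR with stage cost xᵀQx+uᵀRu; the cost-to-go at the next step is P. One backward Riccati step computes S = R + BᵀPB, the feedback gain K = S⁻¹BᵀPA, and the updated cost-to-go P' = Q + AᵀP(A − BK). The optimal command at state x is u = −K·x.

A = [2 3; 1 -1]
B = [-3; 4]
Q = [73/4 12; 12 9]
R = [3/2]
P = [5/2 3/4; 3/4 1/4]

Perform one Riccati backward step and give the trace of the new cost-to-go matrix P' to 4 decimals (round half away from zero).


BᵀP = [-4.5000 -1.2500]
S = R + BᵀPB = [3/2] + [8.5000] = [10.0000]
BᵀPA = [-10.2500 -12.2500]
K = S⁻¹·BᵀPA = [-1.0250 -1.2250]
A−BK = [-1.0750 -0.6750; 5.1000 3.9000]
AᵀP(A−BK) = [2.7438 2.9438; 2.9438 3.2438]
P' = Q + AᵀP(A−BK) = [20.9938 14.9438; 14.9438 12.2438]
tr(P') = 33.2375

33.2375


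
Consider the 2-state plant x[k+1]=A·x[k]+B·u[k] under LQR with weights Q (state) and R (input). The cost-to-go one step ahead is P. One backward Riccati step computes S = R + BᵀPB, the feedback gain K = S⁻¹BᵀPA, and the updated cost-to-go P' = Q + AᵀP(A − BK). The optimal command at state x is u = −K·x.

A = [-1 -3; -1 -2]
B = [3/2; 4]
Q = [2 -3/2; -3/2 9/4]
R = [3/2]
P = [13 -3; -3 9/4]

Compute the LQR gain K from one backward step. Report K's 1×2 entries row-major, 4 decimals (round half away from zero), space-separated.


-0.3902 -1.0244

BᵀP = [7.5000 4.5000]
S = R + BᵀPB = [3/2] + [29.2500] = [30.7500]
BᵀPA = [-12.0000 -31.5000]
K = S⁻¹·BᵀPA = [-0.3902 -1.0244]
A−BK = [-0.4146 -1.4634; 0.5610 2.0976]
AᵀP(A−BK) = [4.5671 16.2073; 16.2073 57.7317]
P' = Q + AᵀP(A−BK) = [6.5671 14.7073; 14.7073 59.9817]
tr(P') = 66.5488


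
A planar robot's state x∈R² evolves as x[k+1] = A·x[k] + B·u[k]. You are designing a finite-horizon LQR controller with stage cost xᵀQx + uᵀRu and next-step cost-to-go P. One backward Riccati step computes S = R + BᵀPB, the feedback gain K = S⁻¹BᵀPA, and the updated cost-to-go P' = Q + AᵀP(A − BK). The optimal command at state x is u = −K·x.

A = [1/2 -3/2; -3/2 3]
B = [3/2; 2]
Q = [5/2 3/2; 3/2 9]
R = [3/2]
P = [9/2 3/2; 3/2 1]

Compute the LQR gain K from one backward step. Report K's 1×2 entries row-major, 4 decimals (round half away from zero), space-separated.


BᵀP = [9.7500 4.2500]
S = R + BᵀPB = [3/2] + [23.1250] = [24.6250]
BᵀPA = [-1.5000 -1.8750]
K = S⁻¹·BᵀPA = [-0.0609 -0.0761]
A−BK = [0.5914 -1.3858; -1.3782 3.1523]
AᵀP(A−BK) = [1.0336 -2.3642; -2.3642 5.4822]
P' = Q + AᵀP(A−BK) = [3.5336 -0.8642; -0.8642 14.4822]
tr(P') = 18.0159

-0.0609 -0.0761


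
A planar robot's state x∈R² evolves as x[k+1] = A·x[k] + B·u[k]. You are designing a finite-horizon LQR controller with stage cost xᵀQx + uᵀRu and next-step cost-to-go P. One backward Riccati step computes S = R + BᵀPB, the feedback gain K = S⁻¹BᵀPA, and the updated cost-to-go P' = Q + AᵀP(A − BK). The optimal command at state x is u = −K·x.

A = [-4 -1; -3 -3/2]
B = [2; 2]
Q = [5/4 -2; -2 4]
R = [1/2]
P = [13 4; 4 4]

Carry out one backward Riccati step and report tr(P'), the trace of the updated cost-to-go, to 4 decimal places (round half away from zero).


BᵀP = [34.0000 16.0000]
S = R + BᵀPB = [1/2] + [100.0000] = [100.5000]
BᵀPA = [-184.0000 -58.0000]
K = S⁻¹·BᵀPA = [-1.8308 -0.5771]
A−BK = [-0.3383 0.1542; 0.6617 -0.3458]
AᵀP(A−BK) = [3.1244 -0.1891; -0.1891 0.5274]
P' = Q + AᵀP(A−BK) = [4.3744 -2.1891; -2.1891 4.5274]
tr(P') = 8.9017

8.9017


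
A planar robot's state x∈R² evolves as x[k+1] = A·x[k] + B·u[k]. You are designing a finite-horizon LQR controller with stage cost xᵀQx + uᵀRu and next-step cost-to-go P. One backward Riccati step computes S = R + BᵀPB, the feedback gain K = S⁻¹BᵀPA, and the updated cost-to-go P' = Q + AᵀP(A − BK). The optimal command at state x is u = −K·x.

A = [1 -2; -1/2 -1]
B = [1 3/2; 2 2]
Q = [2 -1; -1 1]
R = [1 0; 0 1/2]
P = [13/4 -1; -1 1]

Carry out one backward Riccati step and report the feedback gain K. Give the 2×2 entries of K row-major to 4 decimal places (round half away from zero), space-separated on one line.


-0.6000 0.4000 0.8516 -1.3419

BᵀP = [1.2500 1.0000; 2.8750 0.5000]
S = R + BᵀPB = [1 0; 0 1/2] + [3.2500 3.8750; 3.8750 5.3125] = [4.2500 3.8750; 3.8750 5.8125]
BᵀPA = [0.7500 -3.5000; 2.6250 -6.2500]
K = S⁻¹·BᵀPA = [-0.6000 0.4000; 0.8516 -1.3419]
A−BK = [0.3226 -0.3871; -1.0032 0.8839]
AᵀP(A−BK) = [2.7145 -2.7774; -2.7774 3.0129]
P' = Q + AᵀP(A−BK) = [4.7145 -3.7774; -3.7774 4.0129]
tr(P') = 8.7274


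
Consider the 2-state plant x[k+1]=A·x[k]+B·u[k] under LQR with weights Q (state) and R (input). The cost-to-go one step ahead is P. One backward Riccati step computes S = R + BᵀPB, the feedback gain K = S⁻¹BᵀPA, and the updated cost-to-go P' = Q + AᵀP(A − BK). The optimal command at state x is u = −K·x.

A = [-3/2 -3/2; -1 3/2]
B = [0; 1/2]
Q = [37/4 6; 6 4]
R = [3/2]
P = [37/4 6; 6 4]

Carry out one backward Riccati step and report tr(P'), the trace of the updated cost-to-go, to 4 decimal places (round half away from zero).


41.0750

BᵀP = [3.0000 2.0000]
S = R + BᵀPB = [3/2] + [1.0000] = [2.5000]
BᵀPA = [-6.5000 -1.5000]
K = S⁻¹·BᵀPA = [-2.6000 -0.6000]
A−BK = [-1.5000 -1.5000; 0.3000 1.8000]
AᵀP(A−BK) = [25.9125 6.4125; 6.4125 1.9125]
P' = Q + AᵀP(A−BK) = [35.1625 12.4125; 12.4125 5.9125]
tr(P') = 41.0750


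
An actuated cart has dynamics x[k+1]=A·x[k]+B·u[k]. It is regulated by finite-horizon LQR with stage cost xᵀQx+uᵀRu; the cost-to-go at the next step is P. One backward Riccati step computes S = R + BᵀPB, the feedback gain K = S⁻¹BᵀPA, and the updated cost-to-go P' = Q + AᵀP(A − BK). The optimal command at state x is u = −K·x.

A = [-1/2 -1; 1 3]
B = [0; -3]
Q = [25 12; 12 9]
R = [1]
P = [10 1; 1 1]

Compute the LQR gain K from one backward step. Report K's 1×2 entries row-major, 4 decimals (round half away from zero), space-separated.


BᵀP = [-3.0000 -3.0000]
S = R + BᵀPB = [1] + [9.0000] = [10.0000]
BᵀPA = [-1.5000 -6.0000]
K = S⁻¹·BᵀPA = [-0.1500 -0.6000]
A−BK = [-0.5000 -1.0000; 0.5500 1.2000]
AᵀP(A−BK) = [2.2750 4.6000; 4.6000 9.4000]
P' = Q + AᵀP(A−BK) = [27.2750 16.6000; 16.6000 18.4000]
tr(P') = 45.6750

-0.1500 -0.6000


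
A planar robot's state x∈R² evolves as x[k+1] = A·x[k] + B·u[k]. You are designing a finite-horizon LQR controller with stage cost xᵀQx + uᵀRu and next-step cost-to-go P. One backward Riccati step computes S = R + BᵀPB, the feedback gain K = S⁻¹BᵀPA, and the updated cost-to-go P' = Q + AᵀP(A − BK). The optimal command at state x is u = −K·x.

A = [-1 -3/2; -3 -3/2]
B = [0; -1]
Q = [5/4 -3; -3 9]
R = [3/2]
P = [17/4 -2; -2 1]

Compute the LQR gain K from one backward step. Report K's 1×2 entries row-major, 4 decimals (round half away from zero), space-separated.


BᵀP = [2.0000 -1.0000]
S = R + BᵀPB = [3/2] + [1.0000] = [2.5000]
BᵀPA = [1.0000 -1.5000]
K = S⁻¹·BᵀPA = [0.4000 -0.6000]
A−BK = [-1.0000 -1.5000; -2.6000 -2.1000]
AᵀP(A−BK) = [0.8500 -0.5250; -0.5250 1.9125]
P' = Q + AᵀP(A−BK) = [2.1000 -3.5250; -3.5250 10.9125]
tr(P') = 13.0125

0.4000 -0.6000


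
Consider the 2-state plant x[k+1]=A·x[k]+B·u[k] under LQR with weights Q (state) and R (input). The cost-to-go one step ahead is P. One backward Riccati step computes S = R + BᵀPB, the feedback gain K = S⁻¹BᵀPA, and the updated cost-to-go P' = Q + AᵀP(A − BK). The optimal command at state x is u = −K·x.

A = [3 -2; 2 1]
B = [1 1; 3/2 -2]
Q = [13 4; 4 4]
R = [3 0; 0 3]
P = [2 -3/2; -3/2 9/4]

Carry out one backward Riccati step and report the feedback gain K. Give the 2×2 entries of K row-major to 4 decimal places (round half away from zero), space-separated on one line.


BᵀP = [-0.2500 1.8750; 5.0000 -6.0000]
S = R + BᵀPB = [3 0; 0 3] + [2.5625 -4.0000; -4.0000 17.0000] = [5.5625 -4.0000; -4.0000 20.0000]
BᵀPA = [3.0000 2.3750; 3.0000 -16.0000]
K = S⁻¹·BᵀPA = [0.7559 -0.1732; 0.3012 -0.8346]
A−BK = [1.9429 -0.9921; 1.4685 -0.4094]
AᵀP(A−BK) = [5.8287 -2.9764; -2.9764 3.3071]
P' = Q + AᵀP(A−BK) = [18.8287 1.0236; 1.0236 7.3071]
tr(P') = 26.1358

0.7559 -0.1732 0.3012 -0.8346


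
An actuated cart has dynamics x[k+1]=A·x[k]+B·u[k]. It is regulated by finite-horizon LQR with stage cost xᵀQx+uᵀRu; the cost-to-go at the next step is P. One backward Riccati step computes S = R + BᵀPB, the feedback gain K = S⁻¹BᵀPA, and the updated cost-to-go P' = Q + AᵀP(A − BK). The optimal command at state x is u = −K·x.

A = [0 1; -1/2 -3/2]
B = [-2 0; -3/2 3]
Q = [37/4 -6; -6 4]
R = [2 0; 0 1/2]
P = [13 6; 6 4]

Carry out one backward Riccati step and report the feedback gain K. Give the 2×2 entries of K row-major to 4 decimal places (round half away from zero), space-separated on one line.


BᵀP = [-35.0000 -18.0000; 18.0000 12.0000]
S = R + BᵀPB = [2 0; 0 1/2] + [97.0000 -54.0000; -54.0000 36.0000] = [99.0000 -54.0000; -54.0000 36.5000]
BᵀPA = [9.0000 -8.0000; -6.0000 0.0000]
K = S⁻¹·BᵀPA = [0.0065 -0.4186; -0.1548 -0.6194]
A−BK = [0.0129 0.1627; -0.0258 -0.2699]
AᵀP(A−BK) = [0.0129 0.0516; 0.0516 0.6509]
P' = Q + AᵀP(A−BK) = [9.2629 -5.9484; -5.9484 4.6509]
tr(P') = 13.9138

0.0065 -0.4186 -0.1548 -0.6194


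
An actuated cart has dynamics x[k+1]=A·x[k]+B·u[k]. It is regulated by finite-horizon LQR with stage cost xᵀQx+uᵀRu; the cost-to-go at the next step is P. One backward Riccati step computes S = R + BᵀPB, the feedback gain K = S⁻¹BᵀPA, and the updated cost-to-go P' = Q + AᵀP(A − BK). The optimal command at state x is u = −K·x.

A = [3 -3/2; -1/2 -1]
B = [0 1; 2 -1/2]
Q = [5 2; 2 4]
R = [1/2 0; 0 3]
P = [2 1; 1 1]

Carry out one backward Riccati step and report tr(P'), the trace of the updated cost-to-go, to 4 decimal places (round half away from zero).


18.5259

BᵀP = [2.0000 2.0000; 1.5000 0.5000]
S = R + BᵀPB = [1/2 0; 0 3] + [4.0000 1.0000; 1.0000 1.2500] = [4.5000 1.0000; 1.0000 4.2500]
BᵀPA = [5.0000 -5.0000; 4.2500 -2.7500]
K = S⁻¹·BᵀPA = [0.9379 -1.0207; 0.7793 -0.4069]
A−BK = [2.2207 -1.0931; -1.9862 0.8379]
AᵀP(A−BK) = [7.2483 -3.9172; -3.9172 2.2776]
P' = Q + AᵀP(A−BK) = [12.2483 -1.9172; -1.9172 6.2776]
tr(P') = 18.5259


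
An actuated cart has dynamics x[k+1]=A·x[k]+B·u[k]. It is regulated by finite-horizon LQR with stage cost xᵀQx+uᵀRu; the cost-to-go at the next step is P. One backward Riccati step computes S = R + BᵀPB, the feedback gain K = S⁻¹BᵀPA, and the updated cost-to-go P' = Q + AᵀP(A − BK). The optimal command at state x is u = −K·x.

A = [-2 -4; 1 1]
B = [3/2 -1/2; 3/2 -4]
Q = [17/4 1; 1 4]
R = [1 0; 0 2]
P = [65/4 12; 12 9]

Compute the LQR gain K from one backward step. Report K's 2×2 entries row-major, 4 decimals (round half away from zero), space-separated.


BᵀP = [42.3750 31.5000; -56.1250 -42.0000]
S = R + BᵀPB = [1 0; 0 2] + [110.8125 -147.1875; -147.1875 196.0625] = [111.8125 -147.1875; -147.1875 198.0625]
BᵀPA = [-53.2500 -138.0000; 70.2500 182.5000]
K = S⁻¹·BᵀPA = [-0.4295 -0.9776; 0.0355 0.1949]
A−BK = [-1.3380 -2.4361; 1.7862 3.2462]
AᵀP(A−BK) = [0.6346 1.2486; 1.2486 2.5154]
P' = Q + AᵀP(A−BK) = [4.8846 2.2486; 2.2486 6.5154]
tr(P') = 11.4000

-0.4295 -0.9776 0.0355 0.1949


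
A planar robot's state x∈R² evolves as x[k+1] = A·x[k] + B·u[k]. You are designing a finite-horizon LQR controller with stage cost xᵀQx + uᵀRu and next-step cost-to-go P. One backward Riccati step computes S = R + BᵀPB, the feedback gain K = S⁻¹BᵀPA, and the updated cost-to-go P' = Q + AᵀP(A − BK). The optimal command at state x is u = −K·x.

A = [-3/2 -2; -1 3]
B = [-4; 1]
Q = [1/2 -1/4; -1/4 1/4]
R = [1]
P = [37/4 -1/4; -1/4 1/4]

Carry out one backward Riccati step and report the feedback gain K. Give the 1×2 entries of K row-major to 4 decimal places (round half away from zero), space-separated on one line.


BᵀP = [-37.2500 1.2500]
S = R + BᵀPB = [1] + [150.2500] = [151.2500]
BᵀPA = [54.6250 78.2500]
K = S⁻¹·BᵀPA = [0.3612 0.5174]
A−BK = [-0.0554 0.0694; -1.3612 2.4826]
AᵀP(A−BK) = [0.5843 -0.6355; -0.6355 1.7669]
P' = Q + AᵀP(A−BK) = [1.0843 -0.8855; -0.8855 2.0169]
tr(P') = 3.1012

0.3612 0.5174


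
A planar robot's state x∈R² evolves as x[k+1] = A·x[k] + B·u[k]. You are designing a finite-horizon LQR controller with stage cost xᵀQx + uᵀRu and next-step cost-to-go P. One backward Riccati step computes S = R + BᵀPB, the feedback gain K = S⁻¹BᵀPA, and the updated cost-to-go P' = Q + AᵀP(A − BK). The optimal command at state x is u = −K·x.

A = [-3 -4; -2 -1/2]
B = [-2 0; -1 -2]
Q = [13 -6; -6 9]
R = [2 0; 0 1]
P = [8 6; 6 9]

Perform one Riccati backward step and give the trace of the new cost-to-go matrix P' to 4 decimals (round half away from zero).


BᵀP = [-22.0000 -21.0000; -12.0000 -18.0000]
S = R + BᵀPB = [2 0; 0 1] + [65.0000 42.0000; 42.0000 36.0000] = [67.0000 42.0000; 42.0000 37.0000]
BᵀPA = [108.0000 98.5000; 72.0000 57.0000]
K = S⁻¹·BᵀPA = [1.3594 1.7490; 0.4028 -0.4448]
A−BK = [-0.2811 -0.5021; 0.1650 0.3594]
AᵀP(A−BK) = [4.1790 5.1357; 5.1357 7.3294]
P' = Q + AᵀP(A−BK) = [17.1790 -0.8643; -0.8643 16.3294]
tr(P') = 33.5084

33.5084


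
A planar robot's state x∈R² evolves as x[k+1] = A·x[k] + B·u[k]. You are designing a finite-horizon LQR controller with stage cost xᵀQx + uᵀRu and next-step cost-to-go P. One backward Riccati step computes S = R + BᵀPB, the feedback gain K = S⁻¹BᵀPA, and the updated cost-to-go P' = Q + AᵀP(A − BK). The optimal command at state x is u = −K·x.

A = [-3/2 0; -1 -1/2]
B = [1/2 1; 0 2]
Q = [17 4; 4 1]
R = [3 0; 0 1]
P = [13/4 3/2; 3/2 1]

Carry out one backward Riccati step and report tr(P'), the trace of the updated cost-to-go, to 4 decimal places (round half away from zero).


BᵀP = [1.6250 0.7500; 6.2500 3.5000]
S = R + BᵀPB = [3 0; 0 1] + [0.8125 3.1250; 3.1250 13.2500] = [3.8125 3.1250; 3.1250 14.2500]
BᵀPA = [-3.1875 -0.3750; -12.8750 -1.7500]
K = S⁻¹·BᵀPA = [-0.1164 0.0028; -0.8780 -0.1234]
A−BK = [-0.5638 0.1220; 0.7560 -0.2532]
AᵀP(A−BK) = [1.1374 0.0449; 0.0449 0.0351]
P' = Q + AᵀP(A−BK) = [18.1374 4.0449; 4.0449 1.0351]
tr(P') = 19.1725

19.1725


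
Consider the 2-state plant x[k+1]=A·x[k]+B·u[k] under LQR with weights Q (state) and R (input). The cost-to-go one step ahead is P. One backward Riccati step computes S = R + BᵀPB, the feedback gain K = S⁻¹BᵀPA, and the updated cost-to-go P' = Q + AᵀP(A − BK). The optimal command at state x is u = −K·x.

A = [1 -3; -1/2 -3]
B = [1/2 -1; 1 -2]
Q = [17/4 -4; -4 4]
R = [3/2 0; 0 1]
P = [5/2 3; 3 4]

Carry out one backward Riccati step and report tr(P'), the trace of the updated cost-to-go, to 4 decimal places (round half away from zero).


11.8252

BᵀP = [4.2500 5.5000; -8.5000 -11.0000]
S = R + BᵀPB = [3/2 0; 0 1] + [7.6250 -15.2500; -15.2500 30.5000] = [9.1250 -15.2500; -15.2500 31.5000]
BᵀPA = [1.5000 -29.2500; -3.0000 58.5000]
K = S⁻¹·BᵀPA = [0.0273 -0.5330; -0.0820 1.5991]
A−BK = [0.9043 -1.1344; -0.6913 0.7312]
AᵀP(A−BK) = [0.2130 -0.4032; -0.4032 3.3622]
P' = Q + AᵀP(A−BK) = [4.4630 -4.4032; -4.4032 7.3622]
tr(P') = 11.8252


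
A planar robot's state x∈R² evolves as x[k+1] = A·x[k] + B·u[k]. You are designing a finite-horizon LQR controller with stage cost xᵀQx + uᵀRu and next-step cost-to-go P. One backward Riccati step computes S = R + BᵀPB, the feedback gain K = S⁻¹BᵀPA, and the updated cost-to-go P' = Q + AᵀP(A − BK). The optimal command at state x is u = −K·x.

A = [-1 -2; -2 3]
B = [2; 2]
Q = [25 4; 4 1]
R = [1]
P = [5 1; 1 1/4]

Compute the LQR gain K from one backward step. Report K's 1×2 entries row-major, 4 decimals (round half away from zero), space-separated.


-0.5667 -0.5500

BᵀP = [12.0000 2.5000]
S = R + BᵀPB = [1] + [29.0000] = [30.0000]
BᵀPA = [-17.0000 -16.5000]
K = S⁻¹·BᵀPA = [-0.5667 -0.5500]
A−BK = [0.1333 -0.9000; -0.8667 4.1000]
AᵀP(A−BK) = [0.3667 0.1500; 0.1500 1.1750]
P' = Q + AᵀP(A−BK) = [25.3667 4.1500; 4.1500 2.1750]
tr(P') = 27.5417


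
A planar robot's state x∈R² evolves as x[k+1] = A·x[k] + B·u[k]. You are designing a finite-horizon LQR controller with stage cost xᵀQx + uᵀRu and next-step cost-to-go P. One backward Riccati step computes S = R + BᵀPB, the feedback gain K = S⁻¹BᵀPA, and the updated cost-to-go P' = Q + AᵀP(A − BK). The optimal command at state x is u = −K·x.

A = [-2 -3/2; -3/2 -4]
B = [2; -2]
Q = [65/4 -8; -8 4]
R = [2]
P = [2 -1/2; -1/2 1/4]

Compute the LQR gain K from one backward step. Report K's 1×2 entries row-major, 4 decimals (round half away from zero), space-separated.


-0.5167 -0.1000

BᵀP = [5.0000 -1.5000]
S = R + BᵀPB = [2] + [13.0000] = [15.0000]
BᵀPA = [-7.7500 -1.5000]
K = S⁻¹·BᵀPA = [-0.5167 -0.1000]
A−BK = [-0.9667 -1.3000; -2.5333 -4.2000]
AᵀP(A−BK) = [1.5583 1.6000; 1.6000 2.3500]
P' = Q + AᵀP(A−BK) = [17.8083 -6.4000; -6.4000 6.3500]
tr(P') = 24.1583


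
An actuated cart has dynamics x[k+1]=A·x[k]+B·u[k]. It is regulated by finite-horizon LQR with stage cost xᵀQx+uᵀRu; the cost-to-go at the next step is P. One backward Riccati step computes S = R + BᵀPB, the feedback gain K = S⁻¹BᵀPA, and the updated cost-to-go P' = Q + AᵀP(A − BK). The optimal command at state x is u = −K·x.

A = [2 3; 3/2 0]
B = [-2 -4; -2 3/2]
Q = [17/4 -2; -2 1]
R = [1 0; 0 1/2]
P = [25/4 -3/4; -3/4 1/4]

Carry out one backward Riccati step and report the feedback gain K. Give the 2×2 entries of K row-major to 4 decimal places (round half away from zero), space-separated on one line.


BᵀP = [-11.0000 1.0000; -26.1250 3.3750]
S = R + BᵀPB = [1 0; 0 1/2] + [20.0000 45.5000; 45.5000 109.5625] = [21.0000 45.5000; 45.5000 110.0625]
BᵀPA = [-20.5000 -33.0000; -47.1875 -78.3750]
K = S⁻¹·BᵀPA = [-0.4532 -0.2738; -0.2414 -0.5989]
A−BK = [0.1281 0.0568; 0.9557 0.3508]
AᵀP(A−BK) = [0.3818 0.2512; 0.2512 0.2753]
P' = Q + AᵀP(A−BK) = [4.6318 -1.7488; -1.7488 1.2753]
tr(P') = 5.9071

-0.4532 -0.2738 -0.2414 -0.5989


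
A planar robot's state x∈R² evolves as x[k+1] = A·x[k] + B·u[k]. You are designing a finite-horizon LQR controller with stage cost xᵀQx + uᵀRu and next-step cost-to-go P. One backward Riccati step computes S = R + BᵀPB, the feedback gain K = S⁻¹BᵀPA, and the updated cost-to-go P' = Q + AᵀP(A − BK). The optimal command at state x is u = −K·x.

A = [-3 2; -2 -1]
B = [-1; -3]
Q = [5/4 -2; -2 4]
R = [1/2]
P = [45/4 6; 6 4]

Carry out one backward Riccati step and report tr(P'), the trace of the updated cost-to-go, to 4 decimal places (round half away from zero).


17.0604

BᵀP = [-29.2500 -18.0000]
S = R + BᵀPB = [1/2] + [83.2500] = [83.7500]
BᵀPA = [123.7500 -40.5000]
K = S⁻¹·BᵀPA = [1.4776 -0.4836]
A−BK = [-1.5224 1.5164; 2.4328 -2.4507]
AᵀP(A−BK) = [6.3955 -5.6567; -5.6567 5.4149]
P' = Q + AᵀP(A−BK) = [7.6455 -7.6567; -7.6567 9.4149]
tr(P') = 17.0604


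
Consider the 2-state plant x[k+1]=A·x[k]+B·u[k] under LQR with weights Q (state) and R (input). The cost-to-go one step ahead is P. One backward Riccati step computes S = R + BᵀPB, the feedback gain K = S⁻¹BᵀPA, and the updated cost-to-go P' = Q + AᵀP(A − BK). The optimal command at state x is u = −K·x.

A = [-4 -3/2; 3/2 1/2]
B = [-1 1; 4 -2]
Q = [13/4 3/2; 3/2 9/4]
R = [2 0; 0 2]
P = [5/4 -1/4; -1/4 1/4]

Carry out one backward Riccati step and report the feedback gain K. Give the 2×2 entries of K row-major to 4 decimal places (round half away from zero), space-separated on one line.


0.7115 0.2596 -0.9038 -0.3365

BᵀP = [-2.2500 1.2500; 1.7500 -0.7500]
S = R + BᵀPB = [2 0; 0 2] + [7.2500 -4.7500; -4.7500 3.2500] = [9.2500 -4.7500; -4.7500 5.2500]
BᵀPA = [10.8750 4.0000; -8.1250 -3.0000]
K = S⁻¹·BᵀPA = [0.7115 0.2596; -0.9038 -0.3365]
A−BK = [-2.3846 -0.9038; -3.1538 -1.2115]
AᵀP(A−BK) = [8.4808 3.1923; 3.1923 1.2019]
P' = Q + AᵀP(A−BK) = [11.7308 4.6923; 4.6923 3.4519]
tr(P') = 15.1827


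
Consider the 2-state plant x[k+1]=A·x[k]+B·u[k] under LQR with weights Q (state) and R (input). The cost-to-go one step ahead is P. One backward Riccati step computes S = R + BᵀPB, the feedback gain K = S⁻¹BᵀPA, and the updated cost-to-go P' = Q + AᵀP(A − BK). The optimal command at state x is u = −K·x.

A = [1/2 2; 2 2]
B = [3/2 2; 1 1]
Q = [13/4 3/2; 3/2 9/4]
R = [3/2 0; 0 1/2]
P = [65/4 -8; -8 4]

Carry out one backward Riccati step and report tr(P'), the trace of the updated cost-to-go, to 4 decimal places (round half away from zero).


BᵀP = [16.3750 -8.0000; 24.5000 -12.0000]
S = R + BᵀPB = [3/2 0; 0 1/2] + [16.5625 24.7500; 24.7500 37.0000] = [18.0625 24.7500; 24.7500 37.5000]
BᵀPA = [-7.8125 16.7500; -11.7500 25.0000]
K = S⁻¹·BᵀPA = [-0.0333 0.1447; -0.2914 0.5712]
A−BK = [1.1327 0.6406; 2.3247 1.2841]
AᵀP(A−BK) = [0.3789 0.0917; 0.0917 0.2972]
P' = Q + AᵀP(A−BK) = [3.6289 1.5917; 1.5917 2.5472]
tr(P') = 6.1761

6.1761
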